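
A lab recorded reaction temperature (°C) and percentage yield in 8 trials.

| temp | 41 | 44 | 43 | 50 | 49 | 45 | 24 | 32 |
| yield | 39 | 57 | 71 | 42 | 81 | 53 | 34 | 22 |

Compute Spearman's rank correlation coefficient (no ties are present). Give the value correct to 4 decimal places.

0.6429

Rank temp: 3, 5, 4, 8, 7, 6, 1, 2
Rank yield: 3, 6, 7, 4, 8, 5, 2, 1
d = rank(temp) − rank(yield): 0, -1, -3, 4, -1, 1, -1, 1; Σd² = 30
ρ = 1 − 6Σd² / [n(n²−1)] = 1 − 6×30 / (8×63) = 1 − 180/504 ≈ 0.6429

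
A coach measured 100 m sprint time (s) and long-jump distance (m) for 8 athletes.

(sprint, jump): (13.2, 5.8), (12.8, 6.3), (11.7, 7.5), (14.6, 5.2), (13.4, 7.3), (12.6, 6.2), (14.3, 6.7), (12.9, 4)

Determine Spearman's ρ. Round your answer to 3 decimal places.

Rank sprint: 5, 3, 1, 8, 6, 2, 7, 4
Rank jump: 3, 5, 8, 2, 7, 4, 6, 1
d = rank(sprint) − rank(jump): 2, -2, -7, 6, -1, -2, 1, 3; Σd² = 108
ρ = 1 − 6Σd² / [n(n²−1)] = 1 − 6×108 / (8×63) = 1 − 648/504 ≈ -0.286

-0.286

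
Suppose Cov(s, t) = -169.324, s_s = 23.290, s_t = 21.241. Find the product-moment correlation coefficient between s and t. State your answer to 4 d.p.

r = Cov(s,t) / (s_s · s_t) = -169.324 / (23.290 × 21.241)
  = -169.324 / 494.7029 ≈ -0.3423

-0.3423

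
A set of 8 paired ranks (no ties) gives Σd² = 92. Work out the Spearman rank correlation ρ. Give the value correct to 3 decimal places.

ρ = 1 − 6Σd² / [n(n²−1)] = 1 − 6×92 / (8×63)
  = 1 − 552/504 = 1 − 1.0952 ≈ -0.095

-0.095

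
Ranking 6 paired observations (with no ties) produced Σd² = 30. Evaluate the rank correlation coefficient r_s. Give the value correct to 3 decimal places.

ρ = 1 − 6Σd² / [n(n²−1)] = 1 − 6×30 / (6×35)
  = 1 − 180/210 = 1 − 0.8571 ≈ 0.143

0.143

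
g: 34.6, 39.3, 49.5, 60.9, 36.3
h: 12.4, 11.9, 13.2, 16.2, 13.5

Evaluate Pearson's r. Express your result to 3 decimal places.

n = 5, Σg = 220.6, Σh = 67.2, Σg² = 10218.4, Σh² = 914.3, Σgh = 3026.74
nΣgh − ΣgΣh = 15133.7 − 14824.32 = 309.38
nΣg² − (Σg)² = 51092 − 48664.36 = 2427.64; nΣh² − (Σh)² = 4571.5 − 4515.84 = 55.66
r = 309.38 / √(2427.64 × 55.66) = 309.38 / 367.5900 ≈ 0.842

0.842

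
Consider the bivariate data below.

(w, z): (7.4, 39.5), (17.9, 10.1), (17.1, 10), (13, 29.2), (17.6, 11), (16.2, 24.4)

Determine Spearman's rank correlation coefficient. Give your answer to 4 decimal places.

-0.8286

Rank w: 1, 6, 4, 2, 5, 3
Rank z: 6, 2, 1, 5, 3, 4
d = rank(w) − rank(z): -5, 4, 3, -3, 2, -1; Σd² = 64
ρ = 1 − 6Σd² / [n(n²−1)] = 1 − 6×64 / (6×35) = 1 − 384/210 ≈ -0.8286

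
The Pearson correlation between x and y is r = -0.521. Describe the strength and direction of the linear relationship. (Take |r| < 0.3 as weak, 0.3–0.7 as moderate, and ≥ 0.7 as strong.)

r = -0.521 < 0 so the relationship is negative.
|r| = 0.521, which falls in the moderate range.

moderate negative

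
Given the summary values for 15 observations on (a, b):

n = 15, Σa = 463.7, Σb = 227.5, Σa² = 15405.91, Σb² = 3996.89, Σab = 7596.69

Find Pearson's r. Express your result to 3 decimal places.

0.737

r = (nΣab − ΣaΣb) / √[(nΣa² − (Σa)²)(nΣb² − (Σb)²)]
Numerator: 15×7596.69 − 463.7×227.5 = 8458.6
Denominator: √[(231088.65 − 215017.69)(59953.35 − 51756.25)] = √[16070.96 × 8197.1] = 11477.5985
r = 8458.6 / 11477.5985 ≈ 0.737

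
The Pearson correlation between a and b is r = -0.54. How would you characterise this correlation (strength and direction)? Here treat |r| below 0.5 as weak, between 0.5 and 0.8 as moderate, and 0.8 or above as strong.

r = -0.54 < 0 so the relationship is negative.
|r| = 0.54, which falls in the moderate range.

moderate negative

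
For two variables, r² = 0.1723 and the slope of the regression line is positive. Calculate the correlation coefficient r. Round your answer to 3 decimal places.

0.415

|r| = √0.1723 = 0.415
The association is positive, so r = 0.415.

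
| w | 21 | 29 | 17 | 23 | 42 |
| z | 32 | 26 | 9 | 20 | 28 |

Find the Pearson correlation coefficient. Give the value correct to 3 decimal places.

0.514

n = 5, Σw = 132, Σz = 115, Σw² = 3864, Σz² = 2965, Σwz = 3215
nΣwz − ΣwΣz = 16075 − 15180 = 895
nΣw² − (Σw)² = 19320 − 17424 = 1896; nΣz² − (Σz)² = 14825 − 13225 = 1600
r = 895 / √(1896 × 1600) = 895 / 1741.7233 ≈ 0.514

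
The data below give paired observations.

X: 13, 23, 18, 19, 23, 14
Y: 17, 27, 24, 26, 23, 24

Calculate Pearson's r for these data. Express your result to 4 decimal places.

n = 6, ΣX = 110, ΣY = 141, ΣX² = 2108, ΣY² = 3375, ΣXY = 2633
nΣXY − ΣXΣY = 15798 − 15510 = 288
nΣX² − (ΣX)² = 12648 − 12100 = 548; nΣY² − (ΣY)² = 20250 − 19881 = 369
r = 288 / √(548 × 369) = 288 / 449.6799 ≈ 0.6405

0.6405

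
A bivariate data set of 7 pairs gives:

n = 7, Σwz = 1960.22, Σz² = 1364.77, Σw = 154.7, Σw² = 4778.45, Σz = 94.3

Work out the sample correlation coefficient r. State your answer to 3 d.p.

-0.346

r = (nΣwz − ΣwΣz) / √[(nΣw² − (Σw)²)(nΣz² − (Σz)²)]
Numerator: 7×1960.22 − 154.7×94.3 = -866.67
Denominator: √[(33449.15 − 23932.09)(9553.39 − 8892.49)] = √[9517.06 × 660.9] = 2507.9523
r = -866.67 / 2507.9523 ≈ -0.346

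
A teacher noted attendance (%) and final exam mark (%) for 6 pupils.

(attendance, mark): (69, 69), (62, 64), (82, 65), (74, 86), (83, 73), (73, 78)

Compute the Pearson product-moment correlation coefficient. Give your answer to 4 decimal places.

n = 6, Σx = 443, Σy = 435, Σx² = 33023, Σy² = 31891, Σxy = 32176
nΣxy − ΣxΣy = 193056 − 192705 = 351
nΣx² − (Σx)² = 198138 − 196249 = 1889; nΣy² − (Σy)² = 191346 − 189225 = 2121
r = 351 / √(1889 × 2121) = 351 / 2001.6416 ≈ 0.1754

0.1754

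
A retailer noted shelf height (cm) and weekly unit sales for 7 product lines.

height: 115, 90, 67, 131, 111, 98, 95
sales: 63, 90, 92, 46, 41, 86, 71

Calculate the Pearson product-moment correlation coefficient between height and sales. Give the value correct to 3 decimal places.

-0.831

n = 7, Σx = 707, Σy = 489, Σx² = 73925, Σy² = 36767, Σxy = 47259
nΣxy − ΣxΣy = 330813 − 345723 = -14910
nΣx² − (Σx)² = 517475 − 499849 = 17626; nΣy² − (Σy)² = 257369 − 239121 = 18248
r = -14910 / √(17626 × 18248) = -14910 / 17934.3037 ≈ -0.831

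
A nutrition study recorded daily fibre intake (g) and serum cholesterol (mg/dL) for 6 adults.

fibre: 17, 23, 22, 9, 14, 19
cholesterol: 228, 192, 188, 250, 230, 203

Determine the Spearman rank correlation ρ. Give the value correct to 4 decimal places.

-0.9429

Rank fibre: 3, 6, 5, 1, 2, 4
Rank cholesterol: 4, 2, 1, 6, 5, 3
d = rank(fibre) − rank(cholesterol): -1, 4, 4, -5, -3, 1; Σd² = 68
ρ = 1 − 6Σd² / [n(n²−1)] = 1 − 6×68 / (6×35) = 1 − 408/210 ≈ -0.9429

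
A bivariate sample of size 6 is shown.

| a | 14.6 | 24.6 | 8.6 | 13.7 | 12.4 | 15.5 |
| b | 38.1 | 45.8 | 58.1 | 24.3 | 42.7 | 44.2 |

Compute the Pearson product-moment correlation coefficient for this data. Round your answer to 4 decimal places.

-0.1451

n = 6, Σa = 89.4, Σb = 253.2, Σa² = 1473.98, Σb² = 11292.28, Σab = 3730.09
nΣab − ΣaΣb = 22380.54 − 22636.08 = -255.54
nΣa² − (Σa)² = 8843.88 − 7992.36 = 851.52; nΣb² − (Σb)² = 67753.68 − 64110.24 = 3643.44
r = -255.54 / √(851.52 × 3643.44) = -255.54 / 1761.3807 ≈ -0.1451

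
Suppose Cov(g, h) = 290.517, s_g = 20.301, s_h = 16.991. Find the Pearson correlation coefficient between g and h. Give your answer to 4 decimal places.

0.8422

r = Cov(g,h) / (s_g · s_h) = 290.517 / (20.301 × 16.991)
  = 290.517 / 344.9343 ≈ 0.8422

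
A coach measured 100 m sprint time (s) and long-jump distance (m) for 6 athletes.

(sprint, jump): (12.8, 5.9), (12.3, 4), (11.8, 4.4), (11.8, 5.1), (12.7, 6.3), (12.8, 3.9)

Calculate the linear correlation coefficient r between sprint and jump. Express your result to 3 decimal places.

n = 6, Σx = 74.2, Σy = 29.6, Σx² = 918.74, Σy² = 151.08, Σxy = 366.75
nΣxy − ΣxΣy = 2200.5 − 2196.32 = 4.18
nΣx² − (Σx)² = 5512.44 − 5505.64 = 6.8; nΣy² − (Σy)² = 906.48 − 876.16 = 30.32
r = 4.18 / √(6.8 × 30.32) = 4.18 / 14.3588 ≈ 0.291

0.291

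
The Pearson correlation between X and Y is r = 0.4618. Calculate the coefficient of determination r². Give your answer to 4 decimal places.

r² = (0.4618)² = 0.2133

0.2133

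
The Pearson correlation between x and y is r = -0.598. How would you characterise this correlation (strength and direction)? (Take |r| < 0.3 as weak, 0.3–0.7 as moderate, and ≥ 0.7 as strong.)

moderate negative

r = -0.598 < 0 so the relationship is negative.
|r| = 0.598, which falls in the moderate range.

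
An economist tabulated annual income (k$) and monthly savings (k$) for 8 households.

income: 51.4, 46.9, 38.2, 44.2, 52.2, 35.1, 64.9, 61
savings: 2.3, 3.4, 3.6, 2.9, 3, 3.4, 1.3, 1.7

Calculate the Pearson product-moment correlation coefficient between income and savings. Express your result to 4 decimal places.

n = 8, Σx = 393.9, Σy = 21.6, Σx² = 20144.31, Σy² = 63.36, Σxy = 1007.39
nΣxy − ΣxΣy = 8059.12 − 8508.24 = -449.12
nΣx² − (Σx)² = 161154.48 − 155157.21 = 5997.27; nΣy² − (Σy)² = 506.88 − 466.56 = 40.32
r = -449.12 / √(5997.27 × 40.32) = -449.12 / 491.7417 ≈ -0.9133

-0.9133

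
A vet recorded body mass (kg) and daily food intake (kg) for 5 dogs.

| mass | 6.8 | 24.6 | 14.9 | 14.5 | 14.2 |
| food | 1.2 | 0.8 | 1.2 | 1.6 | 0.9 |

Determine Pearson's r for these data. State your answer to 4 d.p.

n = 5, Σx = 75, Σy = 5.7, Σx² = 1285.3, Σy² = 6.89, Σxy = 81.7
nΣxy − ΣxΣy = 408.5 − 427.5 = -19
nΣx² − (Σx)² = 6426.5 − 5625 = 801.5; nΣy² − (Σy)² = 34.45 − 32.49 = 1.96
r = -19 / √(801.5 × 1.96) = -19 / 39.6351 ≈ -0.4794

-0.4794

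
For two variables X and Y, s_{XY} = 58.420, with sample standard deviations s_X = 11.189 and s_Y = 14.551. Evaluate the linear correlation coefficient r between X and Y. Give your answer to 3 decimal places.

0.359

r = Cov(X,Y) / (s_X · s_Y) = 58.420 / (11.189 × 14.551)
  = 58.420 / 162.8111 ≈ 0.359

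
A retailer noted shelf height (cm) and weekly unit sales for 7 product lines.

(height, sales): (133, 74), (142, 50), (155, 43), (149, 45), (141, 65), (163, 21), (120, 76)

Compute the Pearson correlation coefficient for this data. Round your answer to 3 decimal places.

n = 7, Σx = 1003, Σy = 374, Σx² = 144929, Σy² = 22292, Σxy = 52020
nΣxy − ΣxΣy = 364140 − 375122 = -10982
nΣx² − (Σx)² = 1014503 − 1006009 = 8494; nΣy² − (Σy)² = 156044 − 139876 = 16168
r = -10982 / √(8494 × 16168) = -10982 / 11718.8307 ≈ -0.937

-0.937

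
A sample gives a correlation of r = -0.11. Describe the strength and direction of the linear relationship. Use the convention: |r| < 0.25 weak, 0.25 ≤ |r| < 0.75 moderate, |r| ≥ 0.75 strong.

r = -0.11 < 0 so the relationship is negative.
|r| = 0.11, which falls in the weak range.

weak negative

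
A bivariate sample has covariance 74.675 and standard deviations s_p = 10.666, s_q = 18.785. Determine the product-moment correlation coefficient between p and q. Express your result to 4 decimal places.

0.3727

r = Cov(p,q) / (s_p · s_q) = 74.675 / (10.666 × 18.785)
  = 74.675 / 200.3608 ≈ 0.3727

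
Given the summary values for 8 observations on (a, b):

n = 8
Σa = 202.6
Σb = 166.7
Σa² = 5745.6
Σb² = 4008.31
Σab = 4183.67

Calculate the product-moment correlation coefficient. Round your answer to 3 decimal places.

r = (nΣab − ΣaΣb) / √[(nΣa² − (Σa)²)(nΣb² − (Σb)²)]
Numerator: 8×4183.67 − 202.6×166.7 = -304.06
Denominator: √[(45964.8 − 41046.76)(32066.48 − 27788.89)] = √[4918.04 × 4277.59] = 4586.6501
r = -304.06 / 4586.6501 ≈ -0.066

-0.066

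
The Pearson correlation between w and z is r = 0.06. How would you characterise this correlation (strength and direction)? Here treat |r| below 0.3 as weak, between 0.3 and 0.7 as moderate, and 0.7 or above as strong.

weak positive

r = 0.06 > 0 so the relationship is positive.
|r| = 0.06, which falls in the weak range.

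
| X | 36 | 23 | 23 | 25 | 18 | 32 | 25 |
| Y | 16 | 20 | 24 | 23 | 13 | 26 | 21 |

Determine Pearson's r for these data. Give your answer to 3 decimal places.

0.216

n = 7, ΣX = 182, ΣY = 143, ΣX² = 4952, ΣY² = 3047, ΣXY = 3754
nΣXY − ΣXΣY = 26278 − 26026 = 252
nΣX² − (ΣX)² = 34664 − 33124 = 1540; nΣY² − (ΣY)² = 21329 − 20449 = 880
r = 252 / √(1540 × 880) = 252 / 1164.1306 ≈ 0.216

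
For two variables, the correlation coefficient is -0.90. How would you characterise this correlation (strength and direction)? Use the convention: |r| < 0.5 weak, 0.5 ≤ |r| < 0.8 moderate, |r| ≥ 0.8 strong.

strong negative

r = -0.90 < 0 so the relationship is negative.
|r| = 0.90, which falls in the strong range.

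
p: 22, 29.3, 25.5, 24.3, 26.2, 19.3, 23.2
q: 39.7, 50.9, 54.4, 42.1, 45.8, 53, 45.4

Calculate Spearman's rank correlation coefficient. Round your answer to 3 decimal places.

Rank p: 2, 7, 5, 4, 6, 1, 3
Rank q: 1, 5, 7, 2, 4, 6, 3
d = rank(p) − rank(q): 1, 2, -2, 2, 2, -5, 0; Σd² = 42
ρ = 1 − 6Σd² / [n(n²−1)] = 1 − 6×42 / (7×48) = 1 − 252/336 ≈ 0.250

0.250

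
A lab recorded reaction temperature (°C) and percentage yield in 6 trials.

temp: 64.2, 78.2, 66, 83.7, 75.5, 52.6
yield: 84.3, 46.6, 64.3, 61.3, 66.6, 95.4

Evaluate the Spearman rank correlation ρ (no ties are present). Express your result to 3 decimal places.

-0.886

Rank temp: 2, 5, 3, 6, 4, 1
Rank yield: 5, 1, 3, 2, 4, 6
d = rank(temp) − rank(yield): -3, 4, 0, 4, 0, -5; Σd² = 66
ρ = 1 − 6Σd² / [n(n²−1)] = 1 − 6×66 / (6×35) = 1 − 396/210 ≈ -0.886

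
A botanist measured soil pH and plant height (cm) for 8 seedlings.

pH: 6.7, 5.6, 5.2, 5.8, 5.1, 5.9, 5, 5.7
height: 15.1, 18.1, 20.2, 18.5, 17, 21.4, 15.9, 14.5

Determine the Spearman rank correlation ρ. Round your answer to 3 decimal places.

Rank pH: 8, 4, 3, 6, 2, 7, 1, 5
Rank height: 2, 5, 7, 6, 4, 8, 3, 1
d = rank(pH) − rank(height): 6, -1, -4, 0, -2, -1, -2, 4; Σd² = 78
ρ = 1 − 6Σd² / [n(n²−1)] = 1 − 6×78 / (8×63) = 1 − 468/504 ≈ 0.071

0.071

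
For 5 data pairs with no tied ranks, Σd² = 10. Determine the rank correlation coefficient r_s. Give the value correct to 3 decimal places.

0.500

ρ = 1 − 6Σd² / [n(n²−1)] = 1 − 6×10 / (5×24)
  = 1 − 60/120 = 1 − 0.5000 ≈ 0.500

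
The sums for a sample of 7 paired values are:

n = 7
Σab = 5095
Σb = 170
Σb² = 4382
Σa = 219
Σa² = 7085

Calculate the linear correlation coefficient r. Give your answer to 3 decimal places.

r = (nΣab − ΣaΣb) / √[(nΣa² − (Σa)²)(nΣb² − (Σb)²)]
Numerator: 7×5095 − 219×170 = -1565
Denominator: √[(49595 − 47961)(30674 − 28900)] = √[1634 × 1774] = 1702.5616
r = -1565 / 1702.5616 ≈ -0.919

-0.919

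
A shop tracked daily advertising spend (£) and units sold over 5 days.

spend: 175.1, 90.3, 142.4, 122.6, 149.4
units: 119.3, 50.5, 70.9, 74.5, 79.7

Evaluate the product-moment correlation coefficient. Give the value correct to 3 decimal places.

n = 5, Σx = 679.8, Σy = 394.9, Σx² = 96442.98, Σy² = 33711.89, Σxy = 56586.62
nΣxy − ΣxΣy = 282933.1 − 268453.02 = 14480.08
nΣx² − (Σx)² = 482214.9 − 462128.04 = 20086.86; nΣy² − (Σy)² = 168559.45 − 155946.01 = 12613.44
r = 14480.08 / √(20086.86 × 12613.44) = 14480.08 / 15917.4245 ≈ 0.910

0.910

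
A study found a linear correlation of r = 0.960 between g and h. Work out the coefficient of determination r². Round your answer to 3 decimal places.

r² = (0.960)² = 0.922

0.922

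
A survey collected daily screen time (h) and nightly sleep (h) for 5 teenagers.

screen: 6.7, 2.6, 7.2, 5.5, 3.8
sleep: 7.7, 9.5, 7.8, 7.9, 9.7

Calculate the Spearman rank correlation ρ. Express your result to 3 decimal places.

-0.800

Rank screen: 4, 1, 5, 3, 2
Rank sleep: 1, 4, 2, 3, 5
d = rank(screen) − rank(sleep): 3, -3, 3, 0, -3; Σd² = 36
ρ = 1 − 6Σd² / [n(n²−1)] = 1 − 6×36 / (5×24) = 1 − 216/120 ≈ -0.800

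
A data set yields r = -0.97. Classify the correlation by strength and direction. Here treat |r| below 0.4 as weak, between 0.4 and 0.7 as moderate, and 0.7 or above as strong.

r = -0.97 < 0 so the relationship is negative.
|r| = 0.97, which falls in the strong range.

strong negative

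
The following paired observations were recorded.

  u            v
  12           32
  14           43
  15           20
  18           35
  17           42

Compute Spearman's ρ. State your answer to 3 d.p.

Rank u: 1, 2, 3, 5, 4
Rank v: 2, 5, 1, 3, 4
d = rank(u) − rank(v): -1, -3, 2, 2, 0; Σd² = 18
ρ = 1 − 6Σd² / [n(n²−1)] = 1 − 6×18 / (5×24) = 1 − 108/120 ≈ 0.100

0.100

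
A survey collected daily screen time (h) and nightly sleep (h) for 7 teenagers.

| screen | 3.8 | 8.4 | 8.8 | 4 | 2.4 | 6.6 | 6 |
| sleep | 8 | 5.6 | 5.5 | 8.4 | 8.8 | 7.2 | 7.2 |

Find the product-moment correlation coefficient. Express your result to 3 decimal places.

n = 7, Σx = 40, Σy = 50.7, Σx² = 263.76, Σy² = 377.29, Σxy = 271.28
nΣxy − ΣxΣy = 1898.96 − 2028 = -129.04
nΣx² − (Σx)² = 1846.32 − 1600 = 246.32; nΣy² − (Σy)² = 2641.03 − 2570.49 = 70.54
r = -129.04 / √(246.32 × 70.54) = -129.04 / 131.8158 ≈ -0.979

-0.979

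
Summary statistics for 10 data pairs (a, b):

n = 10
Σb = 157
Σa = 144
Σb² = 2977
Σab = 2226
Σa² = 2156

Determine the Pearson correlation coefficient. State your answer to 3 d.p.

r = (nΣab − ΣaΣb) / √[(nΣa² − (Σa)²)(nΣb² − (Σb)²)]
Numerator: 10×2226 − 144×157 = -348
Denominator: √[(21560 − 20736)(29770 − 24649)] = √[824 × 5121] = 2054.1918
r = -348 / 2054.1918 ≈ -0.169

-0.169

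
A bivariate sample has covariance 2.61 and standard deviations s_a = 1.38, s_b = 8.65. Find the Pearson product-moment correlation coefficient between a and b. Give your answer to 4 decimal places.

r = Cov(a,b) / (s_a · s_b) = 2.61 / (1.38 × 8.65)
  = 2.61 / 11.9370 ≈ 0.2186

0.2186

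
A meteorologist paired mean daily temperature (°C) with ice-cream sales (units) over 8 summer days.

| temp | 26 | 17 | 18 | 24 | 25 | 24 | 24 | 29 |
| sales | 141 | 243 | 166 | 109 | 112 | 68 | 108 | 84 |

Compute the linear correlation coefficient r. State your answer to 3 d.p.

-0.801

n = 8, Σx = 187, Σy = 1031, Σx² = 4483, Σy² = 154255, Σxy = 22861
nΣxy − ΣxΣy = 182888 − 192797 = -9909
nΣx² − (Σx)² = 35864 − 34969 = 895; nΣy² − (Σy)² = 1234040 − 1062961 = 171079
r = -9909 / √(895 × 171079) = -9909 / 12373.9931 ≈ -0.801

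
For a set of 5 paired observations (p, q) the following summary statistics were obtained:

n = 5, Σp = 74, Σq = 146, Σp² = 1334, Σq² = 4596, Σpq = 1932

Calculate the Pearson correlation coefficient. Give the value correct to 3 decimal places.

-0.812

r = (nΣpq − ΣpΣq) / √[(nΣp² − (Σp)²)(nΣq² − (Σq)²)]
Numerator: 5×1932 − 74×146 = -1144
Denominator: √[(6670 − 5476)(22980 − 21316)] = √[1194 × 1664] = 1409.5446
r = -1144 / 1409.5446 ≈ -0.812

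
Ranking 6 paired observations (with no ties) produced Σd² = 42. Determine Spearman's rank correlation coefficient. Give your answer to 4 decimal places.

-0.2000

ρ = 1 − 6Σd² / [n(n²−1)] = 1 − 6×42 / (6×35)
  = 1 − 252/210 = 1 − 1.20000 ≈ -0.2000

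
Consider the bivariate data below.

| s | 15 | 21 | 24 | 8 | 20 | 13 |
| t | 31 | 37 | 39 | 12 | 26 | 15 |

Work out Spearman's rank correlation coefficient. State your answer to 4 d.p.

0.9429

Rank s: 3, 5, 6, 1, 4, 2
Rank t: 4, 5, 6, 1, 3, 2
d = rank(s) − rank(t): -1, 0, 0, 0, 1, 0; Σd² = 2
ρ = 1 − 6Σd² / [n(n²−1)] = 1 − 6×2 / (6×35) = 1 − 12/210 ≈ 0.9429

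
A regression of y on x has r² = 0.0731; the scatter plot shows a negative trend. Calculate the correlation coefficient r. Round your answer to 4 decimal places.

|r| = √0.0731 = 0.2704
The association is negative, so r = −0.2704.

-0.2704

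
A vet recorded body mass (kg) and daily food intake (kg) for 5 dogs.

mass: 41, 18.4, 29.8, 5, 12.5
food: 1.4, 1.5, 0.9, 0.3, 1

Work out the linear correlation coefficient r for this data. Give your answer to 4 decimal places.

0.6256

n = 5, Σx = 106.7, Σy = 5.1, Σx² = 3088.85, Σy² = 6.11, Σxy = 125.82
nΣxy − ΣxΣy = 629.1 − 544.17 = 84.93
nΣx² − (Σx)² = 15444.25 − 11384.89 = 4059.36; nΣy² − (Σy)² = 30.55 − 26.01 = 4.54
r = 84.93 / √(4059.36 × 4.54) = 84.93 / 135.7553 ≈ 0.6256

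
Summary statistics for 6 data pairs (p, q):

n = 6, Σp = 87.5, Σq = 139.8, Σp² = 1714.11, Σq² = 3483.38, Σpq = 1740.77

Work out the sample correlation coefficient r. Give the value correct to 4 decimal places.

r = (nΣpq − ΣpΣq) / √[(nΣp² − (Σp)²)(nΣq² − (Σq)²)]
Numerator: 6×1740.77 − 87.5×139.8 = -1787.88
Denominator: √[(10284.66 − 7656.25)(20900.28 − 19544.04)] = √[2628.41 × 1356.24] = 1888.0558
r = -1787.88 / 1888.0558 ≈ -0.9469

-0.9469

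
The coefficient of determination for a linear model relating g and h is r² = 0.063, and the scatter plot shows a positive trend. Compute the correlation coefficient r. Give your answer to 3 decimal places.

|r| = √0.063 = 0.251
The association is positive, so r = 0.251.

0.251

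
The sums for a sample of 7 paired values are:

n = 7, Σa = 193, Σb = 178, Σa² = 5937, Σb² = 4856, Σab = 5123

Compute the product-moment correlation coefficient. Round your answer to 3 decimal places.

r = (nΣab − ΣaΣb) / √[(nΣa² − (Σa)²)(nΣb² − (Σb)²)]
Numerator: 7×5123 − 193×178 = 1507
Denominator: √[(41559 − 37249)(33992 − 31684)] = √[4310 × 2308] = 3153.9626
r = 1507 / 3153.9626 ≈ 0.478

0.478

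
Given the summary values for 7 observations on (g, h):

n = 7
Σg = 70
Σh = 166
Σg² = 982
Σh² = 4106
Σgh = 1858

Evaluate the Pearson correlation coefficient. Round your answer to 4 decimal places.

r = (nΣgh − ΣgΣh) / √[(nΣg² − (Σg)²)(nΣh² − (Σh)²)]
Numerator: 7×1858 − 70×166 = 1386
Denominator: √[(6874 − 4900)(28742 − 27556)] = √[1974 × 1186] = 1530.0863
r = 1386 / 1530.0863 ≈ 0.9058

0.9058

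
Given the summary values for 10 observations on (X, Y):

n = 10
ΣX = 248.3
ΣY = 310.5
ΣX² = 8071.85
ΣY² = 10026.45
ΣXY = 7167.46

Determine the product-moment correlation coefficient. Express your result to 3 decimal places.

r = (nΣXY − ΣXΣY) / √[(nΣX² − (ΣX)²)(nΣY² − (ΣY)²)]
Numerator: 10×7167.46 − 248.3×310.5 = -5422.55
Denominator: √[(80718.5 − 61652.89)(100264.5 − 96410.25)] = √[19065.61 × 3854.25] = 8572.2592
r = -5422.55 / 8572.2592 ≈ -0.633

-0.633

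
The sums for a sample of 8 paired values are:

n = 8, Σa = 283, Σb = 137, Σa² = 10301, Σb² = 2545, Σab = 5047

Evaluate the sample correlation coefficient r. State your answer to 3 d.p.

r = (nΣab − ΣaΣb) / √[(nΣa² − (Σa)²)(nΣb² − (Σb)²)]
Numerator: 8×5047 − 283×137 = 1605
Denominator: √[(82408 − 80089)(20360 − 18769)] = √[2319 × 1591] = 1920.8147
r = 1605 / 1920.8147 ≈ 0.836

0.836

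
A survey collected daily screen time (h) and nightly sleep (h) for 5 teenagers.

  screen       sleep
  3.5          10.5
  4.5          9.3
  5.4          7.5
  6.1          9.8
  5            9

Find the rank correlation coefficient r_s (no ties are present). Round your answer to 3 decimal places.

Rank screen: 1, 2, 4, 5, 3
Rank sleep: 5, 3, 1, 4, 2
d = rank(screen) − rank(sleep): -4, -1, 3, 1, 1; Σd² = 28
ρ = 1 − 6Σd² / [n(n²−1)] = 1 − 6×28 / (5×24) = 1 − 168/120 ≈ -0.400

-0.400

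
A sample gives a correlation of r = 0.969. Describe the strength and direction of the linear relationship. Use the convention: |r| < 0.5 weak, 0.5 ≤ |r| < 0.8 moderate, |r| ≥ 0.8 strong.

r = 0.969 > 0 so the relationship is positive.
|r| = 0.969, which falls in the strong range.

strong positive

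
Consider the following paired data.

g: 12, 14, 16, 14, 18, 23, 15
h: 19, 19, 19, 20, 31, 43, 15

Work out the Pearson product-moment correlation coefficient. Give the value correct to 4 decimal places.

0.9110

n = 7, Σg = 112, Σh = 166, Σg² = 1870, Σh² = 4518, Σgh = 2850
nΣgh − ΣgΣh = 19950 − 18592 = 1358
nΣg² − (Σg)² = 13090 − 12544 = 546; nΣh² − (Σh)² = 31626 − 27556 = 4070
r = 1358 / √(546 × 4070) = 1358 / 1490.7112 ≈ 0.9110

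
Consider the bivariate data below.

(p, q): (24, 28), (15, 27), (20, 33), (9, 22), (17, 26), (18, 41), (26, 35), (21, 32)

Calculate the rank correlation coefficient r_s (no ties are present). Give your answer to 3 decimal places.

0.643

Rank p: 7, 2, 5, 1, 3, 4, 8, 6
Rank q: 4, 3, 6, 1, 2, 8, 7, 5
d = rank(p) − rank(q): 3, -1, -1, 0, 1, -4, 1, 1; Σd² = 30
ρ = 1 − 6Σd² / [n(n²−1)] = 1 − 6×30 / (8×63) = 1 − 180/504 ≈ 0.643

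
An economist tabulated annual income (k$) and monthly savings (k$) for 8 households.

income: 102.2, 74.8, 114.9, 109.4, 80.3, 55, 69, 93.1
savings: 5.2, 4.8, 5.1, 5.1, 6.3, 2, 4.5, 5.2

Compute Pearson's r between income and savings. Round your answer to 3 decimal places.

n = 8, Σx = 698.7, Σy = 38.2, Σx² = 64111.95, Σy² = 193.08, Σxy = 3444.92
nΣxy − ΣxΣy = 27559.36 − 26690.34 = 869.02
nΣx² − (Σx)² = 512895.6 − 488181.69 = 24713.91; nΣy² − (Σy)² = 1544.64 − 1459.24 = 85.4
r = 869.02 / √(24713.91 × 85.4) = 869.02 / 1452.7794 ≈ 0.598

0.598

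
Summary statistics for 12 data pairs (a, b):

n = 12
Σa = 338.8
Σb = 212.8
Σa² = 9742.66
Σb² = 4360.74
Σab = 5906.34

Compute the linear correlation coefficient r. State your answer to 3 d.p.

r = (nΣab − ΣaΣb) / √[(nΣa² − (Σa)²)(nΣb² − (Σb)²)]
Numerator: 12×5906.34 − 338.8×212.8 = -1220.56
Denominator: √[(116911.92 − 114785.44)(52328.88 − 45283.84)] = √[2126.48 × 7045.04] = 3870.5473
r = -1220.56 / 3870.5473 ≈ -0.315

-0.315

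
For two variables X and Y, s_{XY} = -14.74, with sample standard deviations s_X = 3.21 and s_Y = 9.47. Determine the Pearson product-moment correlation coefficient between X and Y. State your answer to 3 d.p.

r = Cov(X,Y) / (s_X · s_Y) = -14.74 / (3.21 × 9.47)
  = -14.74 / 30.3987 ≈ -0.485

-0.485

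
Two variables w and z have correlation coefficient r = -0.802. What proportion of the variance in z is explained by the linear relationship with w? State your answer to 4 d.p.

0.6432

r² = (-0.802)² = 0.6432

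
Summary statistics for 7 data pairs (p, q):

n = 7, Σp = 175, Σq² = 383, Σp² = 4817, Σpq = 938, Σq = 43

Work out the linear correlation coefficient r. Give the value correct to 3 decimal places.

r = (nΣpq − ΣpΣq) / √[(nΣp² − (Σp)²)(nΣq² − (Σq)²)]
Numerator: 7×938 − 175×43 = -959
Denominator: √[(33719 − 30625)(2681 − 1849)] = √[3094 × 832] = 1604.4339
r = -959 / 1604.4339 ≈ -0.598

-0.598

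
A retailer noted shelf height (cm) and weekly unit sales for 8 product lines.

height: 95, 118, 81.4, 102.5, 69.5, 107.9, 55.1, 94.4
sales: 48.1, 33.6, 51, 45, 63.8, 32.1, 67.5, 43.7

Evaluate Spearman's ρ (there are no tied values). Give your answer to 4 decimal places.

Rank height: 5, 8, 3, 6, 2, 7, 1, 4
Rank sales: 5, 2, 6, 4, 7, 1, 8, 3
d = rank(height) − rank(sales): 0, 6, -3, 2, -5, 6, -7, 1; Σd² = 160
ρ = 1 − 6Σd² / [n(n²−1)] = 1 − 6×160 / (8×63) = 1 − 960/504 ≈ -0.9048

-0.9048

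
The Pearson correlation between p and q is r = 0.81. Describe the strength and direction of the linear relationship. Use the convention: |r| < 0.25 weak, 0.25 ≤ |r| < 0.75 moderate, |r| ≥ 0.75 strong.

strong positive

r = 0.81 > 0 so the relationship is positive.
|r| = 0.81, which falls in the strong range.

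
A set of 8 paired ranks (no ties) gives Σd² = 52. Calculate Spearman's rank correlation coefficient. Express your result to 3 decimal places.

0.381

ρ = 1 − 6Σd² / [n(n²−1)] = 1 − 6×52 / (8×63)
  = 1 − 312/504 = 1 − 0.6190 ≈ 0.381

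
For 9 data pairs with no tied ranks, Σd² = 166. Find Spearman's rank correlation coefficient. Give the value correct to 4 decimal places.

-0.3833

ρ = 1 − 6Σd² / [n(n²−1)] = 1 − 6×166 / (9×80)
  = 1 − 996/720 = 1 − 1.38333 ≈ -0.3833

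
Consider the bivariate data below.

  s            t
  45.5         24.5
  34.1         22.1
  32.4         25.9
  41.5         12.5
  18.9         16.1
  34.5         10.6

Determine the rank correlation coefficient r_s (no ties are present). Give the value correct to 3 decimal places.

-0.143

Rank s: 6, 3, 2, 5, 1, 4
Rank t: 5, 4, 6, 2, 3, 1
d = rank(s) − rank(t): 1, -1, -4, 3, -2, 3; Σd² = 40
ρ = 1 − 6Σd² / [n(n²−1)] = 1 − 6×40 / (6×35) = 1 − 240/210 ≈ -0.143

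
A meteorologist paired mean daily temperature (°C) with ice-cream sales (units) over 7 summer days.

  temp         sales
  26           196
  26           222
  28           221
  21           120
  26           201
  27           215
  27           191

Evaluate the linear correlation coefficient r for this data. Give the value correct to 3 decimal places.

n = 7, Σx = 181, Σy = 1366, Σx² = 4711, Σy² = 274048, Σxy = 35764
nΣxy − ΣxΣy = 250348 − 247246 = 3102
nΣx² − (Σx)² = 32977 − 32761 = 216; nΣy² − (Σy)² = 1918336 − 1865956 = 52380
r = 3102 / √(216 × 52380) = 3102 / 3363.6409 ≈ 0.922

0.922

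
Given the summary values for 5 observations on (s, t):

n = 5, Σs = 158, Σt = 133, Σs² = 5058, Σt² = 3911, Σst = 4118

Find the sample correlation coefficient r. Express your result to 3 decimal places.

-0.544

r = (nΣst − ΣsΣt) / √[(nΣs² − (Σs)²)(nΣt² − (Σt)²)]
Numerator: 5×4118 − 158×133 = -424
Denominator: √[(25290 − 24964)(19555 − 17689)] = √[326 × 1866] = 779.9462
r = -424 / 779.9462 ≈ -0.544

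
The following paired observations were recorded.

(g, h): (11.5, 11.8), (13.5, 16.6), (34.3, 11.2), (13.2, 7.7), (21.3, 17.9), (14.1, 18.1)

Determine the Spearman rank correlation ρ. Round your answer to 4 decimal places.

Rank g: 1, 3, 6, 2, 5, 4
Rank h: 3, 4, 2, 1, 5, 6
d = rank(g) − rank(h): -2, -1, 4, 1, 0, -2; Σd² = 26
ρ = 1 − 6Σd² / [n(n²−1)] = 1 − 6×26 / (6×35) = 1 − 156/210 ≈ 0.2571

0.2571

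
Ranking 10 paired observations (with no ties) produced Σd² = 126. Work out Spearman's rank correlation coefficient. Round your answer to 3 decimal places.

ρ = 1 − 6Σd² / [n(n²−1)] = 1 − 6×126 / (10×99)
  = 1 − 756/990 = 1 − 0.7636 ≈ 0.236

0.236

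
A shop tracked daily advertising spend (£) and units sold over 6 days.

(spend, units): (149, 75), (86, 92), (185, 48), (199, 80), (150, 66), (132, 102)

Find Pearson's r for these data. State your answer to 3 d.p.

n = 6, Σx = 901, Σy = 463, Σx² = 143347, Σy² = 37553, Σxy = 67251
nΣxy − ΣxΣy = 403506 − 417163 = -13657
nΣx² − (Σx)² = 860082 − 811801 = 48281; nΣy² − (Σy)² = 225318 − 214369 = 10949
r = -13657 / √(48281 × 10949) = -13657 / 22991.9262 ≈ -0.594

-0.594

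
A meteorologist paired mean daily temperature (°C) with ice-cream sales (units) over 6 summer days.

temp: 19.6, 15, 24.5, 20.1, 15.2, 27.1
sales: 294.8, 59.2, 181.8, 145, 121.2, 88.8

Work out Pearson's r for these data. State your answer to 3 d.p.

n = 6, Σx = 121.5, Σy = 890.8, Σx² = 2578.87, Σy² = 167062.8, Σxy = 18283.4
nΣxy − ΣxΣy = 109700.4 − 108232.2 = 1468.2
nΣx² − (Σx)² = 15473.22 − 14762.25 = 710.97; nΣy² − (Σy)² = 1002376.8 − 793524.64 = 208852.16
r = 1468.2 / √(710.97 × 208852.16) = 1468.2 / 12185.5496 ≈ 0.120

0.120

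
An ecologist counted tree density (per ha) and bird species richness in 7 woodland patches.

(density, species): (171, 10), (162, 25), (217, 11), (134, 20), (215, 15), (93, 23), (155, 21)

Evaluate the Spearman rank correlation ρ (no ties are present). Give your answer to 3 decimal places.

-0.643

Rank density: 5, 4, 7, 2, 6, 1, 3
Rank species: 1, 7, 2, 4, 3, 6, 5
d = rank(density) − rank(species): 4, -3, 5, -2, 3, -5, -2; Σd² = 92
ρ = 1 − 6Σd² / [n(n²−1)] = 1 − 6×92 / (7×48) = 1 − 552/336 ≈ -0.643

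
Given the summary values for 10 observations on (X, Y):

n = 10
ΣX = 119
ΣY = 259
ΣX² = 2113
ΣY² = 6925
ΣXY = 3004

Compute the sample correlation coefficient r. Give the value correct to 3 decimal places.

-0.201

r = (nΣXY − ΣXΣY) / √[(nΣX² − (ΣX)²)(nΣY² − (ΣY)²)]
Numerator: 10×3004 − 119×259 = -781
Denominator: √[(21130 − 14161)(69250 − 67081)] = √[6969 × 2169] = 3887.8993
r = -781 / 3887.8993 ≈ -0.201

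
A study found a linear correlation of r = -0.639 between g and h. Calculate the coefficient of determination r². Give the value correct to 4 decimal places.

r² = (-0.639)² = 0.4083

0.4083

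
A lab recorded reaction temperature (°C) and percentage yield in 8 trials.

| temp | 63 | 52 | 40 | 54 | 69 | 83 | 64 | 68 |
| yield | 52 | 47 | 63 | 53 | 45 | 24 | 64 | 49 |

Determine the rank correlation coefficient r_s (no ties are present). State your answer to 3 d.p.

Rank temp: 4, 2, 1, 3, 7, 8, 5, 6
Rank yield: 5, 3, 7, 6, 2, 1, 8, 4
d = rank(temp) − rank(yield): -1, -1, -6, -3, 5, 7, -3, 2; Σd² = 134
ρ = 1 − 6Σd² / [n(n²−1)] = 1 − 6×134 / (8×63) = 1 − 804/504 ≈ -0.595

-0.595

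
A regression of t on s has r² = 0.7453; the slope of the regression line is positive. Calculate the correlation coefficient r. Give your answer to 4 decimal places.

0.8633

|r| = √0.7453 = 0.8633
The association is positive, so r = 0.8633.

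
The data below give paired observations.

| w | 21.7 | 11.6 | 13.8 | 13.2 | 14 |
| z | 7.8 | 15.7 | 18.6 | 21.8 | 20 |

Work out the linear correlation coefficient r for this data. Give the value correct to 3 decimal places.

n = 5, Σw = 74.3, Σz = 83.9, Σw² = 1166.13, Σz² = 1528.53, Σwz = 1175.82
nΣwz − ΣwΣz = 5879.1 − 6233.77 = -354.67
nΣw² − (Σw)² = 5830.65 − 5520.49 = 310.16; nΣz² − (Σz)² = 7642.65 − 7039.21 = 603.44
r = -354.67 / √(310.16 × 603.44) = -354.67 / 432.6233 ≈ -0.820

-0.820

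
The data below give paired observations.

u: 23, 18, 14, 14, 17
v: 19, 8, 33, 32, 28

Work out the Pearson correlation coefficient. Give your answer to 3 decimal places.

n = 5, Σu = 86, Σv = 120, Σu² = 1534, Σv² = 3322, Σuv = 1967
nΣuv − ΣuΣv = 9835 − 10320 = -485
nΣu² − (Σu)² = 7670 − 7396 = 274; nΣv² − (Σv)² = 16610 − 14400 = 2210
r = -485 / √(274 × 2210) = -485 / 778.1645 ≈ -0.623

-0.623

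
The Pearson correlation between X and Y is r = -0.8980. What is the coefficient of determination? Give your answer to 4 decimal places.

r² = (-0.8980)² = 0.8064

0.8064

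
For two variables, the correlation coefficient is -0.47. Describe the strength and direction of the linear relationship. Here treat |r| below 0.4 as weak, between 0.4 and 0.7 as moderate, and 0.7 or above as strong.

moderate negative

r = -0.47 < 0 so the relationship is negative.
|r| = 0.47, which falls in the moderate range.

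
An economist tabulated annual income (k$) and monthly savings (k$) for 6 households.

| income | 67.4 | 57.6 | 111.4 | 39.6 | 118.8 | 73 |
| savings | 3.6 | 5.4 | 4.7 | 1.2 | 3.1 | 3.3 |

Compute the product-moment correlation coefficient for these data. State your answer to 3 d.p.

n = 6, Σx = 467.8, Σy = 21.3, Σx² = 41281.08, Σy² = 86.15, Σxy = 1733.96
nΣxy − ΣxΣy = 10403.76 − 9964.14 = 439.62
nΣx² − (Σx)² = 247686.48 − 218836.84 = 28849.64; nΣy² − (Σy)² = 516.9 − 453.69 = 63.21
r = 439.62 / √(28849.64 × 63.21) = 439.62 / 1350.4021 ≈ 0.326

0.326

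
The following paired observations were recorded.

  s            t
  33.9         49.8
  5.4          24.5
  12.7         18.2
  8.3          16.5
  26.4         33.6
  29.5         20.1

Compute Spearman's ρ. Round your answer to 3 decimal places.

Rank s: 6, 1, 3, 2, 4, 5
Rank t: 6, 4, 2, 1, 5, 3
d = rank(s) − rank(t): 0, -3, 1, 1, -1, 2; Σd² = 16
ρ = 1 − 6Σd² / [n(n²−1)] = 1 − 6×16 / (6×35) = 1 − 96/210 ≈ 0.543

0.543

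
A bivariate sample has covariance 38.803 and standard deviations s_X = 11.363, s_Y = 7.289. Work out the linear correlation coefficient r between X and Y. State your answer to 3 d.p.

0.468

r = Cov(X,Y) / (s_X · s_Y) = 38.803 / (11.363 × 7.289)
  = 38.803 / 82.8249 ≈ 0.468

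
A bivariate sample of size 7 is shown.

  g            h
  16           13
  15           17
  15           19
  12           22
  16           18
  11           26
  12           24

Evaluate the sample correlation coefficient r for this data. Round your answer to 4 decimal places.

n = 7, Σg = 97, Σh = 139, Σg² = 1371, Σh² = 2879, Σgh = 1874
nΣgh − ΣgΣh = 13118 − 13483 = -365
nΣg² − (Σg)² = 9597 − 9409 = 188; nΣh² − (Σh)² = 20153 − 19321 = 832
r = -365 / √(188 × 832) = -365 / 395.4946 ≈ -0.9229

-0.9229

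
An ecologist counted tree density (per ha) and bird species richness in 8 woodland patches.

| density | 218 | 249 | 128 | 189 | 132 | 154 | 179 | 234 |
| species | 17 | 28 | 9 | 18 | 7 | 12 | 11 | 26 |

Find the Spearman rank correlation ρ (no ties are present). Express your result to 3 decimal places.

Rank density: 6, 8, 1, 5, 2, 3, 4, 7
Rank species: 5, 8, 2, 6, 1, 4, 3, 7
d = rank(density) − rank(species): 1, 0, -1, -1, 1, -1, 1, 0; Σd² = 6
ρ = 1 − 6Σd² / [n(n²−1)] = 1 − 6×6 / (8×63) = 1 − 36/504 ≈ 0.929

0.929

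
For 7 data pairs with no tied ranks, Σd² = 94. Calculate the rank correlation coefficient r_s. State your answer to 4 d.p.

ρ = 1 − 6Σd² / [n(n²−1)] = 1 − 6×94 / (7×48)
  = 1 − 564/336 = 1 − 1.67857 ≈ -0.6786

-0.6786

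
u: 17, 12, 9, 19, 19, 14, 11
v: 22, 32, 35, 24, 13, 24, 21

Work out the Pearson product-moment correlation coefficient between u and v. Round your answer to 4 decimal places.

n = 7, Σu = 101, Σv = 171, Σu² = 1553, Σv² = 4495, Σuv = 2343
nΣuv − ΣuΣv = 16401 − 17271 = -870
nΣu² − (Σu)² = 10871 − 10201 = 670; nΣv² − (Σv)² = 31465 − 29241 = 2224
r = -870 / √(670 × 2224) = -870 / 1220.6883 ≈ -0.7127

-0.7127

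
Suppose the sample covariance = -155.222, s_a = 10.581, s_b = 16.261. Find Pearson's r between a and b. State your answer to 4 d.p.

r = Cov(a,b) / (s_a · s_b) = -155.222 / (10.581 × 16.261)
  = -155.222 / 172.0576 ≈ -0.9022

-0.9022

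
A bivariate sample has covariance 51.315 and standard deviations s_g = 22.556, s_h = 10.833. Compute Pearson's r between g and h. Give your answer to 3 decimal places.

0.210

r = Cov(g,h) / (s_g · s_h) = 51.315 / (22.556 × 10.833)
  = 51.315 / 244.3491 ≈ 0.210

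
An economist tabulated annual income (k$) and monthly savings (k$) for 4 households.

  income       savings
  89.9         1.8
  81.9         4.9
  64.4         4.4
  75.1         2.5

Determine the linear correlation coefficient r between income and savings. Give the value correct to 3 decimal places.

-0.502

n = 4, Σx = 311.3, Σy = 13.6, Σx² = 24576.99, Σy² = 52.86, Σxy = 1034.24
nΣxy − ΣxΣy = 4136.96 − 4233.68 = -96.72
nΣx² − (Σx)² = 98307.96 − 96907.69 = 1400.27; nΣy² − (Σy)² = 211.44 − 184.96 = 26.48
r = -96.72 / √(1400.27 × 26.48) = -96.72 / 192.5595 ≈ -0.502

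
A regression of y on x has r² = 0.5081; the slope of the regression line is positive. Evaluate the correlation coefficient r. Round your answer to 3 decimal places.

|r| = √0.5081 = 0.713
The association is positive, so r = 0.713.

0.713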